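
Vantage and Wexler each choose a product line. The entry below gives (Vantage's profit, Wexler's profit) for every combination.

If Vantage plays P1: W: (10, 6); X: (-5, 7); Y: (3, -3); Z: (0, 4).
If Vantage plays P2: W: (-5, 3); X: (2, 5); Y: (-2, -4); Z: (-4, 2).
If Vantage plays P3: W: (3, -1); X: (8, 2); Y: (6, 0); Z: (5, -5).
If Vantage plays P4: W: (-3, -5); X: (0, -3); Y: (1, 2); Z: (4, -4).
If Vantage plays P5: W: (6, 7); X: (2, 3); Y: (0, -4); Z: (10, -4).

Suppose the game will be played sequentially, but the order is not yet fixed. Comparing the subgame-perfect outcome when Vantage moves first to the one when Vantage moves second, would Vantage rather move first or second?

If Vantage leads: Wexler's best replies are P1→X, P2→X, P3→X, P4→Y, P5→W; Vantage's induced payoffs -5, 2, 8, 1, 6; outcome (P3, X), payoffs (8, 2).
If Wexler leads: Vantage's best replies are W→P1, X→P3, Y→P3, Z→P5; Wexler's induced payoffs 6, 2, 0, -4; outcome (P1, W), payoffs (10, 6).
Vantage gets 8 moving first and 10 moving second, so Vantage prefers to move second.

second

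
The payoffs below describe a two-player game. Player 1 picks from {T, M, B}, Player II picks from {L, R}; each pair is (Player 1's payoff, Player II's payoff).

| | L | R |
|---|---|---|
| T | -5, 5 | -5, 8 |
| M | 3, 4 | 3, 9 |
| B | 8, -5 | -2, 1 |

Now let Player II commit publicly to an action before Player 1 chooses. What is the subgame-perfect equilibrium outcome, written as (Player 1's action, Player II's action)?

(M, R)

Solve by backward induction (Player II leads).
- L → Player 1 plays B (best of -5, 3, 8); Player II gets -5.
- R → Player 1 plays M (best of -5, 3, -2); Player II gets 9.
Maximizing over -5, 9, Player II chooses R. Subgame-perfect outcome: (M, R) with payoffs (3, 9).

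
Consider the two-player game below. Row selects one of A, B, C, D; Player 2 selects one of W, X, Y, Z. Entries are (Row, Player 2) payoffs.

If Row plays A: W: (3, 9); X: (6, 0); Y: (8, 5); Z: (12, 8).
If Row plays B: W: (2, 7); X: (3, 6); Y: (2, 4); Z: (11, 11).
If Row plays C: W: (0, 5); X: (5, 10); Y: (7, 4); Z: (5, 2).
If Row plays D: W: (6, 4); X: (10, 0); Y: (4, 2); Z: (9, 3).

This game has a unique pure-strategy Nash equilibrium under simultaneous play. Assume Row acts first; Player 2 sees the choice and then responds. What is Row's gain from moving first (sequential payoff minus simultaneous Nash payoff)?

Player 2 best-responds to each possible Row move:
- A: BR = W, leader payoff 3.
- B: BR = Z, leader payoff 11.
- C: BR = X, leader payoff 5.
- D: BR = W, leader payoff 6.
Among 3, 11, 5, 6, the best is 11 at B. Subgame-perfect outcome: (B, Z) with payoffs (11, 11).
Under simultaneous play:
Row's best replies: W→D; X→D; Y→A; Z→A.
Player 2's best replies: A→W; B→Z; C→X; D→W.
Only (D, W) has each player best-responding; Nash payoffs (6, 4).
Row's commitment gain: 11 − 6 = 5.

5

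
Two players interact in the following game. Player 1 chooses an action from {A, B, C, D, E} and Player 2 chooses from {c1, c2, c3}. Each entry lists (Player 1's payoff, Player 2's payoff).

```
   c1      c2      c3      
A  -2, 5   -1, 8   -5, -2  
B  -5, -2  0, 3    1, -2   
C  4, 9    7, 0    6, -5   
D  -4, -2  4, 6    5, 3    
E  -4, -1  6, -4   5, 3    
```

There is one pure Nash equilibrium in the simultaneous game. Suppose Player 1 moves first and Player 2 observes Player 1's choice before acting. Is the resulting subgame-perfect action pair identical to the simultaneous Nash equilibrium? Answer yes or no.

Player 2 best-responds to each possible Player 1 move:
- A → Player 2 plays c2 (best of 5, 8, -2); Player 1 gets -1.
- B → Player 2 plays c2 (best of -2, 3, -2); Player 1 gets 0.
- C → Player 2 plays c1 (best of 9, 0, -5); Player 1 gets 4.
- D → Player 2 plays c2 (best of -2, 6, 3); Player 1 gets 4.
- E → Player 2 plays c3 (best of -1, -4, 3); Player 1 gets 5.
Maximizing over -1, 0, 4, 4, 5, Player 1 chooses E. Subgame-perfect outcome: (E, c3) with payoffs (5, 3).
For the simultaneous game, intersect best replies.
Player 1's best replies: c1→C; c2→C; c3→C.
Player 2's best replies: A→c2; B→c2; C→c1; D→c2; E→c3.
The unique mutual best reply is (C, c1), giving (4, 9).
Sequential outcome (E, c3) differs from the Nash profile (C, c1).

no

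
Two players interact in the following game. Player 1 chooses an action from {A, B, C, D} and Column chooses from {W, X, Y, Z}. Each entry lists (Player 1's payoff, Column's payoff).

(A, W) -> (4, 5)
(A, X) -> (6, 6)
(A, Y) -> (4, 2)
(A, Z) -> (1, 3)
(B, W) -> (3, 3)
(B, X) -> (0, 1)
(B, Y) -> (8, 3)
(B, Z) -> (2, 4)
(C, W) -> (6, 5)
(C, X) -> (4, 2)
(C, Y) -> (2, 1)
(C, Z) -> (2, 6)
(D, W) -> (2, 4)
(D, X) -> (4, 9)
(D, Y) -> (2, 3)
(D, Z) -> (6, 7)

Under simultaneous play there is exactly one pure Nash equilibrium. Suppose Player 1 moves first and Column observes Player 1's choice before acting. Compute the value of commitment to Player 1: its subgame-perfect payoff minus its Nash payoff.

Work backward from Column's decision.
- A: BR = X, leader payoff 6.
- B: BR = Z, leader payoff 2.
- C: BR = Z, leader payoff 2.
- D: BR = X, leader payoff 4.
Player 1's induced payoffs are 6, 2, 2, 4, so Player 1 commits to A. Subgame-perfect outcome: (A, X) with payoffs (6, 6).
Under simultaneous play:
Player 1's best replies: W→C; X→A; Y→B; Z→D.
Column's best replies: A→X; B→Z; C→Z; D→X.
The unique mutual best reply is (A, X), giving (6, 6).
Player 1's commitment gain: 6 − 6 = 0.

0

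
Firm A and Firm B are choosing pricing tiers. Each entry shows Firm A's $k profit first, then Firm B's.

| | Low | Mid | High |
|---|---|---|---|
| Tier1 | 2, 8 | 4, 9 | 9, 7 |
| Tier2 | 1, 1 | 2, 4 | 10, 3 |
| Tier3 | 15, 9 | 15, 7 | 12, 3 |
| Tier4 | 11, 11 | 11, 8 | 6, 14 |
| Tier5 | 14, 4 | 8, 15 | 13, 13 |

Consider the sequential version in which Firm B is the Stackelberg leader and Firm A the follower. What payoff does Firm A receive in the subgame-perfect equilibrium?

13

Work backward from Firm A's decision.
- Low → Firm A plays Tier3 (best of 2, 1, 15, 11, 14); Firm B gets 9.
- Mid → Firm A plays Tier3 (best of 4, 2, 15, 11, 8); Firm B gets 7.
- High → Firm A plays Tier5 (best of 9, 10, 12, 6, 13); Firm B gets 13.
Firm B's induced payoffs are 9, 7, 13, so Firm B commits to High. Subgame-perfect outcome: (Tier5, High) with payoffs (13, 13).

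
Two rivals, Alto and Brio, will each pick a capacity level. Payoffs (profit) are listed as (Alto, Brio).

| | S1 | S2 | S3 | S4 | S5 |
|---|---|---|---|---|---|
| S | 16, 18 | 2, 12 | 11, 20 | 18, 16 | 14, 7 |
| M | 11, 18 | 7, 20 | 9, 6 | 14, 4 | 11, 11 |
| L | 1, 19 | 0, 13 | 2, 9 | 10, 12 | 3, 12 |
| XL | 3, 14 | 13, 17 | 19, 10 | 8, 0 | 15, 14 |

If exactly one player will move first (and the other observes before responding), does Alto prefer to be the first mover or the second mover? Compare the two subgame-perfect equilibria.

second

If Alto leads: Brio's best replies are S→S3, M→S2, L→S1, XL→S2; Alto's induced payoffs 11, 7, 1, 13; outcome (XL, S2), payoffs (13, 17).
If Brio leads: Alto's best replies are S1→S, S2→XL, S3→XL, S4→S, S5→XL; Brio's induced payoffs 18, 17, 10, 16, 14; outcome (S, S1), payoffs (16, 18).
Alto gets 13 moving first and 16 moving second, so Alto prefers to move second.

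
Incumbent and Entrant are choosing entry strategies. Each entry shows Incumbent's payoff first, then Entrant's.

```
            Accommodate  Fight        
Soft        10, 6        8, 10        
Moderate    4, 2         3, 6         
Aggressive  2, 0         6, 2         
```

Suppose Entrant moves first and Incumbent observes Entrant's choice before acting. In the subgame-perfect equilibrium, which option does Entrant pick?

Fight

Backward induction with Entrant moving first.
- Accommodate: BR = Soft, leader payoff 6.
- Fight: BR = Soft, leader payoff 10.
Entrant's induced payoffs are 6, 10, so Entrant commits to Fight. Subgame-perfect outcome: (Soft, Fight) with payoffs (8, 10).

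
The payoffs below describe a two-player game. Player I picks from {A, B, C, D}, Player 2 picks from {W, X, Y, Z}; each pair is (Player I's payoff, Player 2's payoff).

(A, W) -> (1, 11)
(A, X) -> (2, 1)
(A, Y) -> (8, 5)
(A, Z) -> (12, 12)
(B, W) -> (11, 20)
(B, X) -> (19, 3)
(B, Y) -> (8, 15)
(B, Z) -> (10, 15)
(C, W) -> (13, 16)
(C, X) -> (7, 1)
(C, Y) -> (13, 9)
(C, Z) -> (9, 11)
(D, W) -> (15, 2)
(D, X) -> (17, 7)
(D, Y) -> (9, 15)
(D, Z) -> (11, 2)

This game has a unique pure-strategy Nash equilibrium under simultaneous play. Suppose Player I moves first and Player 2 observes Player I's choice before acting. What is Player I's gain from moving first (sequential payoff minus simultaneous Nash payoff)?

Player 2 best-responds to each possible Player I move:
- A: BR = Z, leader payoff 12.
- B: BR = W, leader payoff 11.
- C: BR = W, leader payoff 13.
- D: BR = Y, leader payoff 9.
Among 12, 11, 13, 9, the best is 13 at C. Subgame-perfect outcome: (C, W) with payoffs (13, 16).
For the simultaneous game, intersect best replies.
Player I's best replies: W→D; X→B; Y→C; Z→A.
Player 2's best replies: A→Z; B→W; C→W; D→Y.
Only (A, Z) has each player best-responding; Nash payoffs (12, 12).
Player I's commitment gain: 13 − 12 = 1.

1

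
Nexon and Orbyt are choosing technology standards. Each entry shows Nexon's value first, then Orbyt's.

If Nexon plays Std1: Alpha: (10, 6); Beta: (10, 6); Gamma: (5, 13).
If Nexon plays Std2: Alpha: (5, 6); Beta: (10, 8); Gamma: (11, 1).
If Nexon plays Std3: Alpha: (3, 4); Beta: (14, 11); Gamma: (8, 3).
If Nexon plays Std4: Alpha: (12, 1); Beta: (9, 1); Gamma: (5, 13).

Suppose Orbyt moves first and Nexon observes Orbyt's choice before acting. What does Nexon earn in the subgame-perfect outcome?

Nexon best-responds to each possible Orbyt move:
- Alpha: Nexon compares 10, 5, 3, 12 and picks Std4; Orbyt would get 1.
- Beta: Nexon compares 10, 10, 14, 9 and picks Std3; Orbyt would get 11.
- Gamma: Nexon compares 5, 11, 8, 5 and picks Std2; Orbyt would get 1.
Orbyt's induced payoffs are 1, 11, 1, so Orbyt commits to Beta. Subgame-perfect outcome: (Std3, Beta) with payoffs (14, 11).

14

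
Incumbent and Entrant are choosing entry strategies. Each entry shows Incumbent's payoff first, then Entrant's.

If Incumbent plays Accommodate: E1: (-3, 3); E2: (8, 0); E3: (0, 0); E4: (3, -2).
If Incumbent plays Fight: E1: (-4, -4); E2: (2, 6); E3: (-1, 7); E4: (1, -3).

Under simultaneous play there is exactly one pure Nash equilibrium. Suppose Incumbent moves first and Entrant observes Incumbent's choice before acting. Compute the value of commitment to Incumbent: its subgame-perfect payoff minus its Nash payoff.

2

Backward induction with Incumbent moving first.
- Accommodate → Entrant plays E1 (best of 3, 0, 0, -2); Incumbent gets -3.
- Fight → Entrant plays E3 (best of -4, 6, 7, -3); Incumbent gets -1.
Among -3, -1, the best is -1 at Fight. Subgame-perfect outcome: (Fight, E3) with payoffs (-1, 7).
Under simultaneous play:
Incumbent's best replies: E1→Accommodate; E2→Accommodate; E3→Accommodate; E4→Accommodate.
Entrant's best replies: Accommodate→E1; Fight→E3.
The unique mutual best reply is (Accommodate, E1), giving (-3, 3).
Incumbent's commitment gain: -1 − -3 = 2.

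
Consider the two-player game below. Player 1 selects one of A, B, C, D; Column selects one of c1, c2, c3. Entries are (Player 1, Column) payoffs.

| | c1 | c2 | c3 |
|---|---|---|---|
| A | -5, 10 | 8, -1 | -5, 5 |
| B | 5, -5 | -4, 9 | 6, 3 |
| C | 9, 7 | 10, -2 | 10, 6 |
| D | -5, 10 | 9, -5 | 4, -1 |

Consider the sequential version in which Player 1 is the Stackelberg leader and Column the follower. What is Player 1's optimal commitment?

Work backward from Column's decision.
- A: Column compares 10, -1, 5 and picks c1; Player 1 would get -5.
- B: Column compares -5, 9, 3 and picks c2; Player 1 would get -4.
- C: Column compares 7, -2, 6 and picks c1; Player 1 would get 9.
- D: Column compares 10, -5, -1 and picks c1; Player 1 would get -5.
Player 1's induced payoffs are -5, -4, 9, -5, so Player 1 commits to C. Subgame-perfect outcome: (C, c1) with payoffs (9, 7).

C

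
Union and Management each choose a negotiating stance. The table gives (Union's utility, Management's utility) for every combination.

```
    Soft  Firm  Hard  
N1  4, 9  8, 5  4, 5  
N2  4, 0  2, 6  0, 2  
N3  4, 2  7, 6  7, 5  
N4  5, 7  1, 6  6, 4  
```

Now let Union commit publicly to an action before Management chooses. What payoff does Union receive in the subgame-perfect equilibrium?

7

Backward induction with Union moving first.
- N1 → Management plays Soft (best of 9, 5, 5); Union gets 4.
- N2 → Management plays Firm (best of 0, 6, 2); Union gets 2.
- N3 → Management plays Firm (best of 2, 6, 5); Union gets 7.
- N4 → Management plays Soft (best of 7, 6, 4); Union gets 5.
Maximizing over 4, 2, 7, 5, Union chooses N3. Subgame-perfect outcome: (N3, Firm) with payoffs (7, 6).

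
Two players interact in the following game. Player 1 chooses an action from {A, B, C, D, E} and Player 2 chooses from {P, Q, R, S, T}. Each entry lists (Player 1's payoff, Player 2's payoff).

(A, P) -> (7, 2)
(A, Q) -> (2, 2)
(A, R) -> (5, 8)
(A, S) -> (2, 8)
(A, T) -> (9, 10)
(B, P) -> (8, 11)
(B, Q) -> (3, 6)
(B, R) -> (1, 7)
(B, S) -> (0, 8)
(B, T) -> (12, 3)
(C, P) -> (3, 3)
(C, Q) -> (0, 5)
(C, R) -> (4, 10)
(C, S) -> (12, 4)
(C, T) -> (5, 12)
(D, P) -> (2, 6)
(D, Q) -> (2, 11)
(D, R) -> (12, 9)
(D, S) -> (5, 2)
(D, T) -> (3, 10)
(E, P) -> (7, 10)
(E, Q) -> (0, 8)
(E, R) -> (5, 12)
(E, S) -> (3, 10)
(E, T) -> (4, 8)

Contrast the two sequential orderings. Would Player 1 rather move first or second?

first

If Player 1 leads: Player 2's best replies are A→T, B→P, C→T, D→Q, E→R; Player 1's induced payoffs 9, 8, 5, 2, 5; outcome (A, T), payoffs (9, 10).
If Player 2 leads: Player 1's best replies are P→B, Q→B, R→D, S→C, T→B; Player 2's induced payoffs 11, 6, 9, 4, 3; outcome (B, P), payoffs (8, 11).
Player 1 gets 9 moving first and 8 moving second, so Player 1 prefers to move first.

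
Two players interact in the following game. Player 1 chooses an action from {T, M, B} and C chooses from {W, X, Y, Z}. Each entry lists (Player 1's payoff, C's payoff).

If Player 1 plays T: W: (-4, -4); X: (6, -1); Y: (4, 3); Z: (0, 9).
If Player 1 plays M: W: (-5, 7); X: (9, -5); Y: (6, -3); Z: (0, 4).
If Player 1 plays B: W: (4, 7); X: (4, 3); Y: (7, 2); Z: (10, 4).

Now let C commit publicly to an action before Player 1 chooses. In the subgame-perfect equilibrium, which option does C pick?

W

Work backward from Player 1's decision.
- W: Player 1 compares -4, -5, 4 and picks B; C would get 7.
- X: Player 1 compares 6, 9, 4 and picks M; C would get -5.
- Y: Player 1 compares 4, 6, 7 and picks B; C would get 2.
- Z: Player 1 compares 0, 0, 10 and picks B; C would get 4.
C's induced payoffs are 7, -5, 2, 4, so C commits to W. Subgame-perfect outcome: (B, W) with payoffs (4, 7).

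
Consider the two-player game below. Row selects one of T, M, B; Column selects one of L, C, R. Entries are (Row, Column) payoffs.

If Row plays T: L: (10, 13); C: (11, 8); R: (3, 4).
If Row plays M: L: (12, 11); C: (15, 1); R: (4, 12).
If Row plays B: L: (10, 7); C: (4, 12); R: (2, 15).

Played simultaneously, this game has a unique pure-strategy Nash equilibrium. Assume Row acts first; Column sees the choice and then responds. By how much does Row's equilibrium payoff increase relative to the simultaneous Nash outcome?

6

Work backward from Column's decision.
- T: Column compares 13, 8, 4 and picks L; Row would get 10.
- M: Column compares 11, 1, 12 and picks R; Row would get 4.
- B: Column compares 7, 12, 15 and picks R; Row would get 2.
Among 10, 4, 2, the best is 10 at T. Subgame-perfect outcome: (T, L) with payoffs (10, 13).
For the simultaneous game, intersect best replies.
Row's best replies: L→M; C→M; R→M.
Column's best replies: T→L; M→R; B→R.
The unique mutual best reply is (M, R), giving (4, 12).
Row's commitment gain: 10 − 4 = 6.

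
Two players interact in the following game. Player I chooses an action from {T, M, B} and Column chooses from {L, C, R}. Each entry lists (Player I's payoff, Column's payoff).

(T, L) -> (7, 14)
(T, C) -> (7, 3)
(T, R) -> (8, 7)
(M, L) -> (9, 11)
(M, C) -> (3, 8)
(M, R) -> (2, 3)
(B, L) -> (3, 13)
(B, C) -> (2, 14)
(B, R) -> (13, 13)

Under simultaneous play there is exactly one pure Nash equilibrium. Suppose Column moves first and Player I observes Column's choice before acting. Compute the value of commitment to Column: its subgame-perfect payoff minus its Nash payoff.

2

Work backward from Player I's decision.
- L: Player I compares 7, 9, 3 and picks M; Column would get 11.
- C: Player I compares 7, 3, 2 and picks T; Column would get 3.
- R: Player I compares 8, 2, 13 and picks B; Column would get 13.
Column's induced payoffs are 11, 3, 13, so Column commits to R. Subgame-perfect outcome: (B, R) with payoffs (13, 13).
Under simultaneous play:
Player I's best replies: L→M; C→T; R→B.
Column's best replies: T→L; M→L; B→C.
Only (M, L) has each player best-responding; Nash payoffs (9, 11).
Column's commitment gain: 13 − 11 = 2.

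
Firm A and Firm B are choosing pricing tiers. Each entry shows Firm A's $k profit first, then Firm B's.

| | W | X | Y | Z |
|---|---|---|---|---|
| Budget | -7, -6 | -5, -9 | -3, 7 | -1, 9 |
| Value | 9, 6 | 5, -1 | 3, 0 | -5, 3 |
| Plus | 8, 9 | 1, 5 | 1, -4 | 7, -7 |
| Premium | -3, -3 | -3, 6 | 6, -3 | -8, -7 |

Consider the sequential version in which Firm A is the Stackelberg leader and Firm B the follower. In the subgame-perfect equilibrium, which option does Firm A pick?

Value

Solve by backward induction (Firm A leads).
- Budget: BR = Z, leader payoff -1.
- Value: BR = W, leader payoff 9.
- Plus: BR = W, leader payoff 8.
- Premium: BR = X, leader payoff -3.
Maximizing over -1, 9, 8, -3, Firm A chooses Value. Subgame-perfect outcome: (Value, W) with payoffs (9, 6).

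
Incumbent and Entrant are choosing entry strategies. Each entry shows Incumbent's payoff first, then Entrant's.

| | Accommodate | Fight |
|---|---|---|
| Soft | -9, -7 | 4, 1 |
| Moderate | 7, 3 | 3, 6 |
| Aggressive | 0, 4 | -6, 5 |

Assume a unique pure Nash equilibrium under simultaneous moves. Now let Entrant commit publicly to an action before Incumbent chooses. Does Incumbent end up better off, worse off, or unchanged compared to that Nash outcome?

better off

Backward induction with Entrant moving first.
- Accommodate: Incumbent compares -9, 7, 0 and picks Moderate; Entrant would get 3.
- Fight: Incumbent compares 4, 3, -6 and picks Soft; Entrant would get 1.
Among 3, 1, the best is 3 at Accommodate. Subgame-perfect outcome: (Moderate, Accommodate) with payoffs (7, 3).
Now find the simultaneous Nash equilibrium.
Incumbent's best replies: Accommodate→Moderate; Fight→Soft.
Entrant's best replies: Soft→Fight; Moderate→Fight; Aggressive→Fight.
Only (Soft, Fight) has each player best-responding; Nash payoffs (4, 1).
Incumbent earns 7 sequentially versus 4 at the Nash outcome: better off.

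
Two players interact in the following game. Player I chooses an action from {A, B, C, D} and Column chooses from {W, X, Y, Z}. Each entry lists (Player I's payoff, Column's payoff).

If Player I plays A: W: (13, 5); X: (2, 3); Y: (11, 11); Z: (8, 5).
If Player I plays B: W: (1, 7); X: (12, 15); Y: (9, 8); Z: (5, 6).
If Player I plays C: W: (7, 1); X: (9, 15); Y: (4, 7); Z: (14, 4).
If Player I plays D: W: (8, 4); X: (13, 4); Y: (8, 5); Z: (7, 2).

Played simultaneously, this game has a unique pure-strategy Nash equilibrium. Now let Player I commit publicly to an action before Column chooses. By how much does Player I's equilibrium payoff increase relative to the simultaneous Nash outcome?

Work backward from Column's decision.
- A: Column compares 5, 3, 11, 5 and picks Y; Player I would get 11.
- B: Column compares 7, 15, 8, 6 and picks X; Player I would get 12.
- C: Column compares 1, 15, 7, 4 and picks X; Player I would get 9.
- D: Column compares 4, 4, 5, 2 and picks Y; Player I would get 8.
Player I's induced payoffs are 11, 12, 9, 8, so Player I commits to B. Subgame-perfect outcome: (B, X) with payoffs (12, 15).
For the simultaneous game, intersect best replies.
Player I's best replies: W→A; X→D; Y→A; Z→C.
Column's best replies: A→Y; B→X; C→X; D→Y.
The unique mutual best reply is (A, Y), giving (11, 11).
Player I's commitment gain: 12 − 11 = 1.

1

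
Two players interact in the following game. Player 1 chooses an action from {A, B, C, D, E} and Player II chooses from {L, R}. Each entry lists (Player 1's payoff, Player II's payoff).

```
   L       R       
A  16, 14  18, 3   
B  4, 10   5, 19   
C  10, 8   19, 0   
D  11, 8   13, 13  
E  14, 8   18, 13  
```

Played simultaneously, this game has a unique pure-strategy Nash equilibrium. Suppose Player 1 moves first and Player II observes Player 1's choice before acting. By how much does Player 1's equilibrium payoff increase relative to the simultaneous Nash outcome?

Backward induction with Player 1 moving first.
- A: Player II compares 14, 3 and picks L; Player 1 would get 16.
- B: Player II compares 10, 19 and picks R; Player 1 would get 5.
- C: Player II compares 8, 0 and picks L; Player 1 would get 10.
- D: Player II compares 8, 13 and picks R; Player 1 would get 13.
- E: Player II compares 8, 13 and picks R; Player 1 would get 18.
Maximizing over 16, 5, 10, 13, 18, Player 1 chooses E. Subgame-perfect outcome: (E, R) with payoffs (18, 13).
Now find the simultaneous Nash equilibrium.
Player 1's best replies: L→A; R→C.
Player II's best replies: A→L; B→R; C→L; D→R; E→R.
The unique mutual best reply is (A, L), giving (16, 14).
Player 1's commitment gain: 18 − 16 = 2.

2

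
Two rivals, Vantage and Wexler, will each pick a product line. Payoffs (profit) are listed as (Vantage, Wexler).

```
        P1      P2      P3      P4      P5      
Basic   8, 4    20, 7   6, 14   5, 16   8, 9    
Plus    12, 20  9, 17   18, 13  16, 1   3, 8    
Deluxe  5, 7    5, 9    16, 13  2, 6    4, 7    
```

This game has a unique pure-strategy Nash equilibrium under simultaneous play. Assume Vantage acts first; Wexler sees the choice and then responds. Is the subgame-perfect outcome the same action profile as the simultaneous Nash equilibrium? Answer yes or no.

no

Work backward from Wexler's decision.
- Basic: BR = P4, leader payoff 5.
- Plus: BR = P1, leader payoff 12.
- Deluxe: BR = P3, leader payoff 16.
Among 5, 12, 16, the best is 16 at Deluxe. Subgame-perfect outcome: (Deluxe, P3) with payoffs (16, 13).
Under simultaneous play:
Vantage's best replies: P1→Plus; P2→Basic; P3→Plus; P4→Plus; P5→Basic.
Wexler's best replies: Basic→P4; Plus→P1; Deluxe→P3.
Only (Plus, P1) has each player best-responding; Nash payoffs (12, 20).
Sequential outcome (Deluxe, P3) differs from the Nash profile (Plus, P1).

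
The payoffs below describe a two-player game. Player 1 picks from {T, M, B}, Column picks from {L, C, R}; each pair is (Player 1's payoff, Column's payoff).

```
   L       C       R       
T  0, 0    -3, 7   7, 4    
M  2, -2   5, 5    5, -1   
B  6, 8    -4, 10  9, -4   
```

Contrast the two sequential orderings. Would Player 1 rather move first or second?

second

If Player 1 leads: Column's best replies are T→C, M→C, B→C; Player 1's induced payoffs -3, 5, -4; outcome (M, C), payoffs (5, 5).
If Column leads: Player 1's best replies are L→B, C→M, R→B; Column's induced payoffs 8, 5, -4; outcome (B, L), payoffs (6, 8).
Player 1 gets 5 moving first and 6 moving second, so Player 1 prefers to move second.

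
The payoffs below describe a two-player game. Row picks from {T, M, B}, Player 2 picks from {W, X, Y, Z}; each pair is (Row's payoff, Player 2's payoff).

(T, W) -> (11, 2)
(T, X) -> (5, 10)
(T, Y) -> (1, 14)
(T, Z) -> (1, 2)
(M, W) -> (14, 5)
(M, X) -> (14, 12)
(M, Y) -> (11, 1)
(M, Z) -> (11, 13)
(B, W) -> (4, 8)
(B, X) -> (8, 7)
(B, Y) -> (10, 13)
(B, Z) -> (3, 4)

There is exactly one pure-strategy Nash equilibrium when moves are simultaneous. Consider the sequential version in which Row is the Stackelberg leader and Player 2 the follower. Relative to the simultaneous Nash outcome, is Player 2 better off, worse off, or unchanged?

unchanged

Player 2 best-responds to each possible Row move:
- T: Player 2 compares 2, 10, 14, 2 and picks Y; Row would get 1.
- M: Player 2 compares 5, 12, 1, 13 and picks Z; Row would get 11.
- B: Player 2 compares 8, 7, 13, 4 and picks Y; Row would get 10.
Among 1, 11, 10, the best is 11 at M. Subgame-perfect outcome: (M, Z) with payoffs (11, 13).
Now find the simultaneous Nash equilibrium.
Row's best replies: W→M; X→M; Y→M; Z→M.
Player 2's best replies: T→Y; M→Z; B→Y.
Only (M, Z) has each player best-responding; Nash payoffs (11, 13).
Player 2 earns 13 sequentially versus 13 at the Nash outcome: unchanged.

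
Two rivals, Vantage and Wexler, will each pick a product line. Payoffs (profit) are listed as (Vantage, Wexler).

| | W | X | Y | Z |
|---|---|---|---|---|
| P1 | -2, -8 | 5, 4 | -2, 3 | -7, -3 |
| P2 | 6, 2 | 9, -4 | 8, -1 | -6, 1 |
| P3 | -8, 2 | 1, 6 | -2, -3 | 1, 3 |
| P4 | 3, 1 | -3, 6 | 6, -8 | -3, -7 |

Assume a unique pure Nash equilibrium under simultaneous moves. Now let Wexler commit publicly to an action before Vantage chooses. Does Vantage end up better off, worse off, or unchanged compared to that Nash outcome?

Solve by backward induction (Wexler leads).
- W: Vantage compares -2, 6, -8, 3 and picks P2; Wexler would get 2.
- X: Vantage compares 5, 9, 1, -3 and picks P2; Wexler would get -4.
- Y: Vantage compares -2, 8, -2, 6 and picks P2; Wexler would get -1.
- Z: Vantage compares -7, -6, 1, -3 and picks P3; Wexler would get 3.
Maximizing over 2, -4, -1, 3, Wexler chooses Z. Subgame-perfect outcome: (P3, Z) with payoffs (1, 3).
Under simultaneous play:
Vantage's best replies: W→P2; X→P2; Y→P2; Z→P3.
Wexler's best replies: P1→X; P2→W; P3→X; P4→X.
The unique mutual best reply is (P2, W), giving (6, 2).
Vantage earns 1 sequentially versus 6 at the Nash outcome: worse off.

worse off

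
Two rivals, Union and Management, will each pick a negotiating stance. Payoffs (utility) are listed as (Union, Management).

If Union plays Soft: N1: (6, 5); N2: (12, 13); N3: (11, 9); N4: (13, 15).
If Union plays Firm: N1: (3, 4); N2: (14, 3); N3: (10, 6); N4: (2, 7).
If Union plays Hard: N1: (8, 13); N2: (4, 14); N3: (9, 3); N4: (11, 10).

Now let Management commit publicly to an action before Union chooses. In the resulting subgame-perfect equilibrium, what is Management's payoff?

Work backward from Union's decision.
- N1 → Union plays Hard (best of 6, 3, 8); Management gets 13.
- N2 → Union plays Firm (best of 12, 14, 4); Management gets 3.
- N3 → Union plays Soft (best of 11, 10, 9); Management gets 9.
- N4 → Union plays Soft (best of 13, 2, 11); Management gets 15.
Management's induced payoffs are 13, 3, 9, 15, so Management commits to N4. Subgame-perfect outcome: (Soft, N4) with payoffs (13, 15).

15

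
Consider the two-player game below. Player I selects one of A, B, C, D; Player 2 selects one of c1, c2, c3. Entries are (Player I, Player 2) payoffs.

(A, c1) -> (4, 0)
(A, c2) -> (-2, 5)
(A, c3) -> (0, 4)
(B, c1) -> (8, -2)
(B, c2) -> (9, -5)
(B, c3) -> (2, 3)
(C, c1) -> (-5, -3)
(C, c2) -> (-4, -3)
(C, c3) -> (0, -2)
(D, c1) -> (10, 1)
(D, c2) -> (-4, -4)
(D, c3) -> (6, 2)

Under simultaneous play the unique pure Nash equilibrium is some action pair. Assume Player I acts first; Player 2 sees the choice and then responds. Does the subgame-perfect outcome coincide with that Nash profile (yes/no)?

yes

Solve by backward induction (Player I leads).
- A: Player 2 compares 0, 5, 4 and picks c2; Player I would get -2.
- B: Player 2 compares -2, -5, 3 and picks c3; Player I would get 2.
- C: Player 2 compares -3, -3, -2 and picks c3; Player I would get 0.
- D: Player 2 compares 1, -4, 2 and picks c3; Player I would get 6.
Maximizing over -2, 2, 0, 6, Player I chooses D. Subgame-perfect outcome: (D, c3) with payoffs (6, 2).
For the simultaneous game, intersect best replies.
Player I's best replies: c1→D; c2→B; c3→D.
Player 2's best replies: A→c2; B→c3; C→c3; D→c3.
The unique mutual best reply is (D, c3), giving (6, 2).
Sequential outcome (D, c3) coincides with the Nash profile (D, c3).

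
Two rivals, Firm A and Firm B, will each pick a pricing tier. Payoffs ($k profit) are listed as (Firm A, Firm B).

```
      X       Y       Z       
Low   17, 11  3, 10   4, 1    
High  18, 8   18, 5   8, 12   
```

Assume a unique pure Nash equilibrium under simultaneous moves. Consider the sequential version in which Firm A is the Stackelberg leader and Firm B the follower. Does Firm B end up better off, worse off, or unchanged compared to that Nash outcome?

Firm B best-responds to each possible Firm A move:
- Low → Firm B plays X (best of 11, 10, 1); Firm A gets 17.
- High → Firm B plays Z (best of 8, 5, 12); Firm A gets 8.
Among 17, 8, the best is 17 at Low. Subgame-perfect outcome: (Low, X) with payoffs (17, 11).
Now find the simultaneous Nash equilibrium.
Firm A's best replies: X→High; Y→High; Z→High.
Firm B's best replies: Low→X; High→Z.
The unique mutual best reply is (High, Z), giving (8, 12).
Firm B earns 11 sequentially versus 12 at the Nash outcome: worse off.

worse off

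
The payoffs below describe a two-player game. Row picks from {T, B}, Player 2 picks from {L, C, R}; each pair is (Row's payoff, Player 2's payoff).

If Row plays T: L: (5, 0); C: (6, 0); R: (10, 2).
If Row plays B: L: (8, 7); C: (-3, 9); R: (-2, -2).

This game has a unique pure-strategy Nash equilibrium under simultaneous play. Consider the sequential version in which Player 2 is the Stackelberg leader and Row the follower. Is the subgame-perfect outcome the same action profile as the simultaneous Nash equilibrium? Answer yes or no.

no

Work backward from Row's decision.
- L → Row plays B (best of 5, 8); Player 2 gets 7.
- C → Row plays T (best of 6, -3); Player 2 gets 0.
- R → Row plays T (best of 10, -2); Player 2 gets 2.
Among 7, 0, 2, the best is 7 at L. Subgame-perfect outcome: (B, L) with payoffs (8, 7).
For the simultaneous game, intersect best replies.
Row's best replies: L→B; C→T; R→T.
Player 2's best replies: T→R; B→C.
The unique mutual best reply is (T, R), giving (10, 2).
Sequential outcome (B, L) differs from the Nash profile (T, R).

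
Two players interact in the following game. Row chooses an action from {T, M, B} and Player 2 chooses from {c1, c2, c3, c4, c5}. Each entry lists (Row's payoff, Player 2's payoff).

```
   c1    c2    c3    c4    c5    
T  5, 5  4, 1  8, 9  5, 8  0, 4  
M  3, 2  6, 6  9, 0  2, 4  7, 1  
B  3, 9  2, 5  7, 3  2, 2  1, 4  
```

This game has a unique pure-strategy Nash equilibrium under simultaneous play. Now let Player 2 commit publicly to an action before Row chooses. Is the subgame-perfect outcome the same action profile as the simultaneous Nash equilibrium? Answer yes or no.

no

Row best-responds to each possible Player 2 move:
- c1: BR = T, leader payoff 5.
- c2: BR = M, leader payoff 6.
- c3: BR = M, leader payoff 0.
- c4: BR = T, leader payoff 8.
- c5: BR = M, leader payoff 1.
Maximizing over 5, 6, 0, 8, 1, Player 2 chooses c4. Subgame-perfect outcome: (T, c4) with payoffs (5, 8).
Under simultaneous play:
Row's best replies: c1→T; c2→M; c3→M; c4→T; c5→M.
Player 2's best replies: T→c3; M→c2; B→c1.
Only (M, c2) has each player best-responding; Nash payoffs (6, 6).
Sequential outcome (T, c4) differs from the Nash profile (M, c2).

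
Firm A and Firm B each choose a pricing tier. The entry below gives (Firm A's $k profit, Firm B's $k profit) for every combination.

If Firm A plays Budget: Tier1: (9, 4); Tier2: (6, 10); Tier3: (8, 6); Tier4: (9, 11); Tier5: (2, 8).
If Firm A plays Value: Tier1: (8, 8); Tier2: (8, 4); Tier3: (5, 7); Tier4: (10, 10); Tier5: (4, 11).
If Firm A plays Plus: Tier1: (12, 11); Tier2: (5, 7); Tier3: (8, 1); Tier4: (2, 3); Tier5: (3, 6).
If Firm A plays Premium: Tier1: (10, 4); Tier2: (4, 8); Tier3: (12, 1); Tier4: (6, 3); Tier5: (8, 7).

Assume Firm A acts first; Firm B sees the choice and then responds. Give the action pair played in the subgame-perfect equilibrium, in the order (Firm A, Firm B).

Firm B best-responds to each possible Firm A move:
- Budget → Firm B plays Tier4 (best of 4, 10, 6, 11, 8); Firm A gets 9.
- Value → Firm B plays Tier5 (best of 8, 4, 7, 10, 11); Firm A gets 4.
- Plus → Firm B plays Tier1 (best of 11, 7, 1, 3, 6); Firm A gets 12.
- Premium → Firm B plays Tier2 (best of 4, 8, 1, 3, 7); Firm A gets 4.
Among 9, 4, 12, 4, the best is 12 at Plus. Subgame-perfect outcome: (Plus, Tier1) with payoffs (12, 11).

(Plus, Tier1)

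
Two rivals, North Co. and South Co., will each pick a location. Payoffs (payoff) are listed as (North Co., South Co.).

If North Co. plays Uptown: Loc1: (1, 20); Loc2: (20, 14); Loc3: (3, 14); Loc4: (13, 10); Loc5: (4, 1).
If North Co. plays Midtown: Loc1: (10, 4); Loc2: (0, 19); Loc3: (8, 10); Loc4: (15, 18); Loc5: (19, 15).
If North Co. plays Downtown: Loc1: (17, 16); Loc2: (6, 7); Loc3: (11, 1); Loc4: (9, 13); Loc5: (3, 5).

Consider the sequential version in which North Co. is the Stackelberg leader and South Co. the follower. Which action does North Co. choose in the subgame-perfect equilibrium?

Downtown

Work backward from South Co.'s decision.
- Uptown → South Co. plays Loc1 (best of 20, 14, 14, 10, 1); North Co. gets 1.
- Midtown → South Co. plays Loc2 (best of 4, 19, 10, 18, 15); North Co. gets 0.
- Downtown → South Co. plays Loc1 (best of 16, 7, 1, 13, 5); North Co. gets 17.
North Co.'s induced payoffs are 1, 0, 17, so North Co. commits to Downtown. Subgame-perfect outcome: (Downtown, Loc1) with payoffs (17, 16).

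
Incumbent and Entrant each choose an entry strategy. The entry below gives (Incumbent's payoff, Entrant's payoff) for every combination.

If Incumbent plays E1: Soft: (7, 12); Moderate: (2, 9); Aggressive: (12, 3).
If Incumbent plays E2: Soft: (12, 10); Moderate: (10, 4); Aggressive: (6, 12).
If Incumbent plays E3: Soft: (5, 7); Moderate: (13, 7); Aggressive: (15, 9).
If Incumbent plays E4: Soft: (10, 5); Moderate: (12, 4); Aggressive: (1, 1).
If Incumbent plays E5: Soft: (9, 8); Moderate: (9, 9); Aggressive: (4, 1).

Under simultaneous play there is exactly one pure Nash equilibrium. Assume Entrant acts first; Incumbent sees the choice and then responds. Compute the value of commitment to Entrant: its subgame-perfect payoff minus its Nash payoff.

1

Solve by backward induction (Entrant leads).
- Soft: BR = E2, leader payoff 10.
- Moderate: BR = E3, leader payoff 7.
- Aggressive: BR = E3, leader payoff 9.
Entrant's induced payoffs are 10, 7, 9, so Entrant commits to Soft. Subgame-perfect outcome: (E2, Soft) with payoffs (12, 10).
Under simultaneous play:
Incumbent's best replies: Soft→E2; Moderate→E3; Aggressive→E3.
Entrant's best replies: E1→Soft; E2→Aggressive; E3→Aggressive; E4→Soft; E5→Moderate.
Only (E3, Aggressive) has each player best-responding; Nash payoffs (15, 9).
Entrant's commitment gain: 10 − 9 = 1.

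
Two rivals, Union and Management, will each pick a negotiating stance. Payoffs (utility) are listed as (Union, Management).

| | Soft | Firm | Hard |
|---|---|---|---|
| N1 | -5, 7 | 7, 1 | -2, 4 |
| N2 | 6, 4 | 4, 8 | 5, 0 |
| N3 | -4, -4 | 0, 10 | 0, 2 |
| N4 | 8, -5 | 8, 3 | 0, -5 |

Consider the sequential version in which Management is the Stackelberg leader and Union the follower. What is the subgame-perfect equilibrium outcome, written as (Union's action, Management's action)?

(N4, Firm)

Solve by backward induction (Management leads).
- Soft: Union compares -5, 6, -4, 8 and picks N4; Management would get -5.
- Firm: Union compares 7, 4, 0, 8 and picks N4; Management would get 3.
- Hard: Union compares -2, 5, 0, 0 and picks N2; Management would get 0.
Maximizing over -5, 3, 0, Management chooses Firm. Subgame-perfect outcome: (N4, Firm) with payoffs (8, 3).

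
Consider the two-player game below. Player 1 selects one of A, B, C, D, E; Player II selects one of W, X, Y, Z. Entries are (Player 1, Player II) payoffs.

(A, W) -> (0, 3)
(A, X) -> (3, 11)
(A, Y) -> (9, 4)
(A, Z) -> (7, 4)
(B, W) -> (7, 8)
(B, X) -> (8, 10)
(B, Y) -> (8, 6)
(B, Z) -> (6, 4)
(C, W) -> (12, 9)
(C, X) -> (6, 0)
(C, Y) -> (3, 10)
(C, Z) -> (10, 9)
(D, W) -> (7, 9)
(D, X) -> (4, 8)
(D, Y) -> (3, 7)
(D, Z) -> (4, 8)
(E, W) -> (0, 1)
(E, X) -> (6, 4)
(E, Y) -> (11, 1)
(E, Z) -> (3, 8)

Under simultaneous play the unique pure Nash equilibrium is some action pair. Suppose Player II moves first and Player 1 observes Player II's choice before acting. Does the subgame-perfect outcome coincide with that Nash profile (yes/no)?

Solve by backward induction (Player II leads).
- W → Player 1 plays C (best of 0, 7, 12, 7, 0); Player II gets 9.
- X → Player 1 plays B (best of 3, 8, 6, 4, 6); Player II gets 10.
- Y → Player 1 plays E (best of 9, 8, 3, 3, 11); Player II gets 1.
- Z → Player 1 plays C (best of 7, 6, 10, 4, 3); Player II gets 9.
Player II's induced payoffs are 9, 10, 1, 9, so Player II commits to X. Subgame-perfect outcome: (B, X) with payoffs (8, 10).
For the simultaneous game, intersect best replies.
Player 1's best replies: W→C; X→B; Y→E; Z→C.
Player II's best replies: A→X; B→X; C→Y; D→W; E→Z.
Only (B, X) has each player best-responding; Nash payoffs (8, 10).
Sequential outcome (B, X) coincides with the Nash profile (B, X).

yes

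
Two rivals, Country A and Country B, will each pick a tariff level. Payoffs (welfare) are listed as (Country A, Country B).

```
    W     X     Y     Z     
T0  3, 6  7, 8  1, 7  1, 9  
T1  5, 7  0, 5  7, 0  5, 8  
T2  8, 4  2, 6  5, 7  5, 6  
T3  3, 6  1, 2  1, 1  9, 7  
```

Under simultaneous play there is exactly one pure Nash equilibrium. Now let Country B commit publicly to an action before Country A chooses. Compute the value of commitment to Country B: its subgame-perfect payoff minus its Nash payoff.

Work backward from Country A's decision.
- W → Country A plays T2 (best of 3, 5, 8, 3); Country B gets 4.
- X → Country A plays T0 (best of 7, 0, 2, 1); Country B gets 8.
- Y → Country A plays T1 (best of 1, 7, 5, 1); Country B gets 0.
- Z → Country A plays T3 (best of 1, 5, 5, 9); Country B gets 7.
Country B's induced payoffs are 4, 8, 0, 7, so Country B commits to X. Subgame-perfect outcome: (T0, X) with payoffs (7, 8).
For the simultaneous game, intersect best replies.
Country A's best replies: W→T2; X→T0; Y→T1; Z→T3.
Country B's best replies: T0→Z; T1→Z; T2→Y; T3→Z.
The unique mutual best reply is (T3, Z), giving (9, 7).
Country B's commitment gain: 8 − 7 = 1.

1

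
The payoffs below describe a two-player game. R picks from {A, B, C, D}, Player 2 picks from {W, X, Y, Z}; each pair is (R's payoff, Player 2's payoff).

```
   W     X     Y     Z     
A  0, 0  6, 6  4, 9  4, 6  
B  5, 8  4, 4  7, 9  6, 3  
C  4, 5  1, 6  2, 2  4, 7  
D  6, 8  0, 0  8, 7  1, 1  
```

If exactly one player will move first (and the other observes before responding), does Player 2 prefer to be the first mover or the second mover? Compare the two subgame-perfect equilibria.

If R leads: Player 2's best replies are A→Y, B→Y, C→Z, D→W; R's induced payoffs 4, 7, 4, 6; outcome (B, Y), payoffs (7, 9).
If Player 2 leads: R's best replies are W→D, X→A, Y→D, Z→B; Player 2's induced payoffs 8, 6, 7, 3; outcome (D, W), payoffs (6, 8).
Player 2 gets 8 moving first and 9 moving second, so Player 2 prefers to move second.

second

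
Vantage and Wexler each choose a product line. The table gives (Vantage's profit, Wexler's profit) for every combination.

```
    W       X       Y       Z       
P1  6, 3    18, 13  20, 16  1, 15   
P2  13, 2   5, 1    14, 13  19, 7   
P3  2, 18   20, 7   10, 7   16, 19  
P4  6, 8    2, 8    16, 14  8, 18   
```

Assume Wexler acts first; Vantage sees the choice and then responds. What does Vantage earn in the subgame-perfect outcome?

Solve by backward induction (Wexler leads).
- W: BR = P2, leader payoff 2.
- X: BR = P3, leader payoff 7.
- Y: BR = P1, leader payoff 16.
- Z: BR = P2, leader payoff 7.
Maximizing over 2, 7, 16, 7, Wexler chooses Y. Subgame-perfect outcome: (P1, Y) with payoffs (20, 16).

20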